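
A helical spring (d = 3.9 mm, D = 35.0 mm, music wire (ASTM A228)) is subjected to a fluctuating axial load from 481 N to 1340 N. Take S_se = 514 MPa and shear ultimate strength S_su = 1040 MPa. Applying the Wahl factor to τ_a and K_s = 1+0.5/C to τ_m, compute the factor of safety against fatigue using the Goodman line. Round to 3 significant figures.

C = D/d = 35.0/3.9 = 8.9744; K_W = (4C−1)/(4C−4)+0.615/C = 1.1626; K_s = 1+0.5/C = 1.0557
F_a = (F_max−F_min)/2 = 429.5 N; F_m = (F_max+F_min)/2 = 910.5 N
τ_a = K_W·8F_aD/(πd³) = 1.1626 × 645.32 = 750.24 MPa
τ_m = K_s·8F_mD/(πd³) = 1.0557 × 1368 = 1444.2 MPa
Goodman: 1/n_f = τ_a/S_se + τ_m/S_su = 750.24/514 + 1444.2/1040 = 1.45961 + 1.38870 = 2.8483
n_f = 1/2.8483 = 0.3511

0.351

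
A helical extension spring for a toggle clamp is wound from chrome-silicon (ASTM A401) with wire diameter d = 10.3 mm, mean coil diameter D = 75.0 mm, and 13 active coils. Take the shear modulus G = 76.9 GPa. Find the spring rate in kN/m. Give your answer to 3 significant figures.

19.7 kN/m

k = Gd⁴/(8D³N_a) = (76.9×10³ × 10.3⁴) / (8 × 75.0³ × 13)
  = 8.65516e+08 / 4.3875e+07 = 19.727 N/mm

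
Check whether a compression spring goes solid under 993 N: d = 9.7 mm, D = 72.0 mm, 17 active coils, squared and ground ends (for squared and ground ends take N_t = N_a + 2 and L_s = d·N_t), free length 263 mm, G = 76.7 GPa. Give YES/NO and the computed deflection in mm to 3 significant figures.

NO, δ = 74.2 mm

k = Gd⁴/(8D³N_a) = (76.7×10³)(9.7⁴)/(8·72.0³·17) = 13.377 N/mm
N_t = 19; L_s = 9.7·19 = 184.3 mm; δ_solid = L₀ − L_s = 263 − 184.3 = 78.7 mm
δ = F/k = 993/13.377 = 74.234 mm
δ < δ_solid → spring does not go solid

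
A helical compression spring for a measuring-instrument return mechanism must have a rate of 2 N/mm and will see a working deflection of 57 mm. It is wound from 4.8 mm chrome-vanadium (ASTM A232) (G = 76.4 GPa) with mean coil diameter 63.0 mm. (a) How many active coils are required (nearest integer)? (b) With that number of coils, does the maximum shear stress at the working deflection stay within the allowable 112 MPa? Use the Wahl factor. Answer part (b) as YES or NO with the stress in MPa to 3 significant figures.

(a) 10 coils; (b) NO, τ_max = 186 MPa

N_a = Gd⁴/(8D³k) = (76.4×10³)(4.8⁴)/(8·63.0³·2) = 10.14 → N_a = 10
Actual rate k = Gd⁴/(8D³·10) = 2.0274 N/mm
Working load F = kδ = 2.0274·57 = 115.56 N
C = 63.0/4.8 = 13.1250; K_W = (4C−1)/(4C−4)+0.615/C = 1.1087
τ_max = K_W·8FD/(πd³) = 1.1087·167.64 = 185.86 MPa
τ_max > 112 MPa → exceeds allowable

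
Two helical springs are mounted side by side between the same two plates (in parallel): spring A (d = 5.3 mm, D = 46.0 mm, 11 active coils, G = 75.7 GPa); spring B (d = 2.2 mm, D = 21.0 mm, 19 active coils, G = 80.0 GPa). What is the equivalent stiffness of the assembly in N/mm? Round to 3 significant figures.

8.30 N/mm

k_A = Gd⁴/(8D³N_a) = (75.7×10³)(5.3⁴)/(8·46.0³·11) = 6.9734 N/mm
k_B = Gd⁴/(8D³N_a) = (80.0×10³)(2.2⁴)/(8·21.0³·19) = 1.3313 N/mm
Parallel: k_eq = 6.9734 + 1.3313 = 8.3047 N/mm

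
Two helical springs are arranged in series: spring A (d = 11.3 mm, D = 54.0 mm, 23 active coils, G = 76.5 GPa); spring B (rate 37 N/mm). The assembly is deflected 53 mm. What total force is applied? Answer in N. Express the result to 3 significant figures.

1050 N

k_A = Gd⁴/(8D³N_a) = (76.5×10³)(11.3⁴)/(8·54.0³·23) = 43.05 N/mm
Series: 1/k_eq = 1/43.05 + 1/37 = 0.050256; k_eq = 19.898 N/mm
F = k_eq·δ = 19.898·53 = 1054.6 N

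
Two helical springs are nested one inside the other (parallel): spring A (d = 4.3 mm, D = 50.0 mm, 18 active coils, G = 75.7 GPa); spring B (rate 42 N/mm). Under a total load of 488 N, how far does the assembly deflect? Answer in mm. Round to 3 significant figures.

k_A = Gd⁴/(8D³N_a) = (75.7×10³)(4.3⁴)/(8·50.0³·18) = 1.4378 N/mm
Parallel: k_eq = 1.4378 + 42 = 43.438 N/mm
δ = F/k_eq = 488/43.438 = 11.234 mm

11.2 mm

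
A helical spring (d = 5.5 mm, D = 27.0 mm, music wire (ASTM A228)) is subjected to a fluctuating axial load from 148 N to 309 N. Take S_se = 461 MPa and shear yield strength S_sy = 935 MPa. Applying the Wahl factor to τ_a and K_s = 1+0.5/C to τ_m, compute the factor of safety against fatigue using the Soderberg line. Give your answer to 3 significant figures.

C = D/d = 27.0/5.5 = 4.9091; K_W = (4C−1)/(4C−4)+0.615/C = 1.3171; K_s = 1+0.5/C = 1.1019
F_a = (F_max−F_min)/2 = 80.5 N; F_m = (F_max+F_min)/2 = 228.5 N
τ_a = K_W·8F_aD/(πd³) = 1.3171 × 33.267 = 43.817 MPa
τ_m = K_s·8F_mD/(πd³) = 1.1019 × 94.428 = 104.05 MPa
Soderberg: 1/n_f = τ_a/S_se + τ_m/S_sy = 43.817/461 + 104.05/935 = 0.09505 + 0.11128 = 0.20633
n_f = 1/0.20633 = 4.847

4.85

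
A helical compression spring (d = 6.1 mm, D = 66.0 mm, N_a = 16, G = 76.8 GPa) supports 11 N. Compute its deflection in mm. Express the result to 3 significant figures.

3.81 mm

k = Gd⁴/(8D³N_a) = (76.8×10³)(6.1⁴)/(8·66.0³·16) = 2.8896 N/mm
δ = F/k = 11 / 2.8896 = 3.8067 mm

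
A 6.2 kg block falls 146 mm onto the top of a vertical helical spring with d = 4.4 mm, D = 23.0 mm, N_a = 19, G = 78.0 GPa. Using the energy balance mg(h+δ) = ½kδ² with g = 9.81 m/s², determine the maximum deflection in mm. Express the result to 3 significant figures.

k = Gd⁴/(8D³N_a) = (78.0×10³)(4.4⁴)/(8·23.0³·19) = 15.808 N/mm
W = mg = 6.2 × 9.81 = 60.822 N
½kδ² − Wδ − Wh = 0 → δ = (W + √(W² + 2kWh))/k
δ = (60.822 + √(3699.3 + 280751))/15.808 = (60.822 + 533.34)/15.808 = 37.586 mm

37.6 mm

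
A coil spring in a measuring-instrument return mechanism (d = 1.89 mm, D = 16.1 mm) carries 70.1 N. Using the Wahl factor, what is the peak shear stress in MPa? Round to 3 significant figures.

499 MPa

Spring index C = D/d = 16.1/1.89 = 8.5185
K_W = (4C−1)/(4C−4) + 0.615/C = 33.074/30.074 + 0.0722 = 1.1719
τ₀ = 8FD/(πd³) = 8·70.1·16.1/(π·1.89³) = 9028.88/21.21 = 425.7 MPa
τ_max = K·τ₀ = 1.1719 × 425.7 = 498.89 MPa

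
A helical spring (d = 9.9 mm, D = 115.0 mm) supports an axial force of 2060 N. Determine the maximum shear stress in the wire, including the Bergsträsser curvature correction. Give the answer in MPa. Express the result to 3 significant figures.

693 MPa

Spring index C = D/d = 115.0/9.9 = 11.6162
K_B = (4C+2)/(4C−3) = 48.465/43.465 = 1.1150
τ₀ = 8FD/(πd³) = 8·2060·115.0/(π·9.9³) = 1.8952e+06/3048.3 = 621.73 MPa
τ_max = K·τ₀ = 1.1150 × 621.73 = 693.25 MPa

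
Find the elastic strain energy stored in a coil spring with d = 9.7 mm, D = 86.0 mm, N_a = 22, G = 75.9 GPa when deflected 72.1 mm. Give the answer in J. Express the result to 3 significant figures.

15.6 J

k = Gd⁴/(8D³N_a) = (75.9×10³)(9.7⁴)/(8·86.0³·22) = 6.0023 N/mm
U = ½kδ² = 0.5 × 6.0023 × 72.1² = 15601 N·mm = 15.601 J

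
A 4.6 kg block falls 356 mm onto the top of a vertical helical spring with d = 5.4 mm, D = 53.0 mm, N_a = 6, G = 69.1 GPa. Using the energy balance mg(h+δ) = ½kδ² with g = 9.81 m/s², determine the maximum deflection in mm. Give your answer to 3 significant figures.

68.2 mm

k = Gd⁴/(8D³N_a) = (69.1×10³)(5.4⁴)/(8·53.0³·6) = 8.2221 N/mm
W = mg = 4.6 × 9.81 = 45.126 N
½kδ² − Wδ − Wh = 0 → δ = (W + √(W² + 2kWh))/k
δ = (45.126 + √(2036.4 + 264175))/8.2221 = (45.126 + 515.96)/8.2221 = 68.241 mm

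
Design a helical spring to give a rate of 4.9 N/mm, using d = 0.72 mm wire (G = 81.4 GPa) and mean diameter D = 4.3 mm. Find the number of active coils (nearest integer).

7

N_a = Gd⁴/(8D³k) = (81.4×10³ × 0.72⁴)/(8 × 4.3³ × 4.9)
    = 21875.3 / 3116.67 = 7.019 → 7 coils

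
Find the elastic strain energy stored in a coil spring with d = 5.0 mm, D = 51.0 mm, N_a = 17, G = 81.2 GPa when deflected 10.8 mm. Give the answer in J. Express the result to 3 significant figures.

k = Gd⁴/(8D³N_a) = (81.2×10³)(5.0⁴)/(8·51.0³·17) = 2.8131 N/mm
U = ½kδ² = 0.5 × 2.8131 × 10.8² = 164.06 N·mm = 0.16406 J

0.164 J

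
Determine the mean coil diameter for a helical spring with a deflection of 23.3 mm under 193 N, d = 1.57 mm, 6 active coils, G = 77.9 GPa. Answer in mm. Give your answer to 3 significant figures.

Required rate k = F/δ = 193/23.3 = 8.2833 N/mm
D = (Gd⁴/(8N_a·k))^(1/3) = (77.9×10³·1.57⁴/(8·6·8.2833))^(1/3)
  = (1190.4)^(1/3) = 10.5982 mm

10.6 mm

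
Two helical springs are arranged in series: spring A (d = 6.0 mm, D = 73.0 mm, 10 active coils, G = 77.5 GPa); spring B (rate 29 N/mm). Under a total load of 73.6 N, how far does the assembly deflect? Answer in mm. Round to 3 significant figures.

k_A = Gd⁴/(8D³N_a) = (77.5×10³)(6.0⁴)/(8·73.0³·10) = 3.2274 N/mm
Series: 1/k_eq = 1/3.2274 + 1/29 = 0.34433; k_eq = 2.9042 N/mm
δ = F/k_eq = 73.6/2.9042 = 25.343 mm

25.3 mm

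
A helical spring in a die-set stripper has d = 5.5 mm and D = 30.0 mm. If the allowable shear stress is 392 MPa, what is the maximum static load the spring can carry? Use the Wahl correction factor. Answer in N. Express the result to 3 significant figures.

666 N

C = D/d = 30.0/5.5 = 5.4545
K_W = (4C−1)/(4C−4) + 0.615/C = 20.818/17.818 + 0.1128 = 1.2811
τ_max = K·8FD/(πd³) → F_max = τ_allow·πd³/(8DK)
F_max = 392·π·5.5³/(8·30.0·1.2811) = 2.0489e+05/307.47 = 666.38 N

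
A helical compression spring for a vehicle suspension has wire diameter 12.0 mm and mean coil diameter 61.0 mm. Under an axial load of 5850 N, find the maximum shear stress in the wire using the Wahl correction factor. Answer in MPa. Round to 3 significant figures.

686 MPa

Spring index C = D/d = 61.0/12.0 = 5.0833
K_W = (4C−1)/(4C−4) + 0.615/C = 19.333/16.333 + 0.1210 = 1.3047
τ₀ = 8FD/(πd³) = 8·5850·61.0/(π·12.0³) = 2.8548e+06/5428.7 = 525.87 MPa
τ_max = K·τ₀ = 1.3047 × 525.87 = 686.09 MPa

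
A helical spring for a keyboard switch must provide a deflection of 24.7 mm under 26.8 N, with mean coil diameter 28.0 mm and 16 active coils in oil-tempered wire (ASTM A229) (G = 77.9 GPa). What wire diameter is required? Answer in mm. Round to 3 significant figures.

2.50 mm

Required rate k = F/δ = 26.8/24.7 = 1.085 N/mm
d = (8D³N_a·k / G)^(1/4) = (8·28.0³·16·1.085 / (77.9×10³))^0.25
  = (39.137)^0.25 = 2.5012 mm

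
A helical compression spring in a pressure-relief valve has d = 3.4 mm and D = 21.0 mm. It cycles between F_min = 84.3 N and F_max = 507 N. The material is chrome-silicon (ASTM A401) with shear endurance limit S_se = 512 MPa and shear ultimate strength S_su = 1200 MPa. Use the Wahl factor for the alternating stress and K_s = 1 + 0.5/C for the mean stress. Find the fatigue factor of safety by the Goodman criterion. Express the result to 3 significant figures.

0.942

C = D/d = 21.0/3.4 = 6.1765; K_W = (4C−1)/(4C−4)+0.615/C = 1.2445; K_s = 1+0.5/C = 1.0810
F_a = (F_max−F_min)/2 = 211.35 N; F_m = (F_max+F_min)/2 = 295.65 N
τ_a = K_W·8F_aD/(πd³) = 1.2445 × 287.56 = 357.85 MPa
τ_m = K_s·8F_mD/(πd³) = 1.0810 × 402.25 = 434.82 MPa
Goodman: 1/n_f = τ_a/S_se + τ_m/S_su = 357.85/512 + 434.82/1200 = 0.69893 + 0.36235 = 1.0613
n_f = 1/1.0613 = 0.9423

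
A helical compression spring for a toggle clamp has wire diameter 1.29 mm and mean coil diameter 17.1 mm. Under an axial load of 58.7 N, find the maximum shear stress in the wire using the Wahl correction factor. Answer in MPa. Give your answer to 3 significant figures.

Spring index C = D/d = 17.1/1.29 = 13.2558
K_W = (4C−1)/(4C−4) + 0.615/C = 52.023/49.023 + 0.0464 = 1.1076
τ₀ = 8FD/(πd³) = 8·58.7·17.1/(π·1.29³) = 8030.16/6.744 = 1190.7 MPa
τ_max = K·τ₀ = 1.1076 × 1190.7 = 1318.8 MPa

1320 MPa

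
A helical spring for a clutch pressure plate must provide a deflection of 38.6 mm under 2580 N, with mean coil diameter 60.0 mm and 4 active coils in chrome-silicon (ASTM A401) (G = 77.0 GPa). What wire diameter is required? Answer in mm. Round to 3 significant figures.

Required rate k = F/δ = 2580/38.6 = 66.839 N/mm
d = (8D³N_a·k / G)^(1/4) = (8·60.0³·4·66.839 / (77.0×10³))^0.25
  = (5999.9)^0.25 = 8.8011 mm

8.80 mm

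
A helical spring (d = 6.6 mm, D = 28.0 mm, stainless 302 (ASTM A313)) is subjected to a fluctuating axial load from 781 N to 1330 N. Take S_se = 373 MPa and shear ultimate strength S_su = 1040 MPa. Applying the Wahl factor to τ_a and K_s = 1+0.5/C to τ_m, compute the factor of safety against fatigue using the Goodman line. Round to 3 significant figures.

1.88

C = D/d = 28.0/6.6 = 4.2424; K_W = (4C−1)/(4C−4)+0.615/C = 1.3763; K_s = 1+0.5/C = 1.1179
F_a = (F_max−F_min)/2 = 274.5 N; F_m = (F_max+F_min)/2 = 1055.5 N
τ_a = K_W·8F_aD/(πd³) = 1.3763 × 68.078 = 93.694 MPa
τ_m = K_s·8F_mD/(πd³) = 1.1179 × 261.77 = 292.62 MPa
Goodman: 1/n_f = τ_a/S_se + τ_m/S_su = 93.694/373 + 292.62/1040 = 0.25119 + 0.28137 = 0.53256
n_f = 1/0.53256 = 1.878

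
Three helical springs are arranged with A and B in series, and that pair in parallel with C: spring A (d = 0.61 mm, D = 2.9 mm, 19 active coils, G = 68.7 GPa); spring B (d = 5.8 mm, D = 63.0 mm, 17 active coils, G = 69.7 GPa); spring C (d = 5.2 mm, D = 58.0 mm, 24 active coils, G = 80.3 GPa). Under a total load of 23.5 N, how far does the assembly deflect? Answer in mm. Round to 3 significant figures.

k_A = Gd⁴/(8D³N_a) = (68.7×10³)(0.61⁴)/(8·2.9³·19) = 2.5659 N/mm
k_B = Gd⁴/(8D³N_a) = (69.7×10³)(5.8⁴)/(8·63.0³·17) = 2.3194 N/mm
k_C = Gd⁴/(8D³N_a) = (80.3×10³)(5.2⁴)/(8·58.0³·24) = 1.5673 N/mm
Springs A,B series: k_AB = 1/(1/2.5659+1/2.3194) = 1.2182 N/mm; parallel with C: k_eq = 1.2182+1.5673 = 2.7855 N/mm
δ = F/k_eq = 23.5/2.7855 = 8.4366 mm

8.44 mm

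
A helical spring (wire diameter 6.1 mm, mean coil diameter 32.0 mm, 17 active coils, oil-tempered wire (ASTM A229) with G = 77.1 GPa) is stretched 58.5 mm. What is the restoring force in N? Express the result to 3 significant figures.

1400 N

k = Gd⁴/(8D³N_a) = (77.1×10³)(6.1⁴)/(8·32.0³·17) = 23.954 N/mm
F = k·δ = 23.954 × 58.5 = 1401.3 N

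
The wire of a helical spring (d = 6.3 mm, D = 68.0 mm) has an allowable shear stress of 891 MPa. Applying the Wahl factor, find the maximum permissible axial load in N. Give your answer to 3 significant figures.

C = D/d = 68.0/6.3 = 10.7937
K_W = (4C−1)/(4C−4) + 0.615/C = 42.175/39.175 + 0.0570 = 1.1336
τ_max = K·8FD/(πd³) → F_max = τ_allow·πd³/(8DK)
F_max = 891·π·6.3³/(8·68.0·1.1336) = 6.9992e+05/616.66 = 1135 N

1140 N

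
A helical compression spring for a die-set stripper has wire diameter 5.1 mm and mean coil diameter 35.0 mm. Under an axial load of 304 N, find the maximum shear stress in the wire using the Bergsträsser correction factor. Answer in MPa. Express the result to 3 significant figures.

246 MPa

Spring index C = D/d = 35.0/5.1 = 6.8627
K_B = (4C+2)/(4C−3) = 29.451/24.451 = 1.2045
τ₀ = 8FD/(πd³) = 8·304·35.0/(π·5.1³) = 85120/416.74 = 204.25 MPa
τ_max = K·τ₀ = 1.2045 × 204.25 = 246.02 MPa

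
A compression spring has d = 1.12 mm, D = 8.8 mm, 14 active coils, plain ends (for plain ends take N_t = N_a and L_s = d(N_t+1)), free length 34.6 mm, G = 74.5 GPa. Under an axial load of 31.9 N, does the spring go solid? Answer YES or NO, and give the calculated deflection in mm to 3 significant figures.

YES, δ = 20.8 mm

k = Gd⁴/(8D³N_a) = (74.5×10³)(1.12⁴)/(8·8.8³·14) = 1.5359 N/mm
N_t = 14; L_s = 1.12·15 = 16.8 mm; δ_solid = L₀ − L_s = 34.6 − 16.8 = 17.8 mm
δ = F/k = 31.9/1.5359 = 20.77 mm
δ ≥ δ_solid → spring goes solid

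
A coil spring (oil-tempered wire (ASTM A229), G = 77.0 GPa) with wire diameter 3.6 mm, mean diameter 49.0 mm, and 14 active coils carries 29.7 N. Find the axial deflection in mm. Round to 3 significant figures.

30.3 mm

k = Gd⁴/(8D³N_a) = (77.0×10³)(3.6⁴)/(8·49.0³·14) = 0.98151 N/mm
δ = F/k = 29.7 / 0.98151 = 30.26 mm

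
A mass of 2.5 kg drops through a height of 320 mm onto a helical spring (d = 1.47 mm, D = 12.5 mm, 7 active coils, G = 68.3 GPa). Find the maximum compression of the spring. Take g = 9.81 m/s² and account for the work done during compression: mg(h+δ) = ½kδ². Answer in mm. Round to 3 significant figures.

82.3 mm

k = Gd⁴/(8D³N_a) = (68.3×10³)(1.47⁴)/(8·12.5³·7) = 2.9159 N/mm
W = mg = 2.5 × 9.81 = 24.525 N
½kδ² − Wδ − Wh = 0 → δ = (W + √(W² + 2kWh))/k
δ = (24.525 + √(601.48 + 45767.9))/2.9159 = (24.525 + 215.34)/2.9159 = 82.26 mm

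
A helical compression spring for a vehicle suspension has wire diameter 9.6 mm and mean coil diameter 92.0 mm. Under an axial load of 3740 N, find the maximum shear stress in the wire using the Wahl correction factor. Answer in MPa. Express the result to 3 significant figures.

1140 MPa

Spring index C = D/d = 92.0/9.6 = 9.5833
K_W = (4C−1)/(4C−4) + 0.615/C = 37.333/34.333 + 0.0642 = 1.1516
τ₀ = 8FD/(πd³) = 8·3740·92.0/(π·9.6³) = 2.75264e+06/2779.5 = 990.34 MPa
τ_max = K·τ₀ = 1.1516 × 990.34 = 1140.4 MPa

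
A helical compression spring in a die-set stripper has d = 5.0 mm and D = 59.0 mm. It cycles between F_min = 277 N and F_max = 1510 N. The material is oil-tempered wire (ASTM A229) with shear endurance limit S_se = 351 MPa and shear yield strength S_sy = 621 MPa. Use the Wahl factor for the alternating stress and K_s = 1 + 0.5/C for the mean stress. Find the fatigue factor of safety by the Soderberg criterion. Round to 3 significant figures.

0.240

C = D/d = 59.0/5.0 = 11.8000; K_W = (4C−1)/(4C−4)+0.615/C = 1.1216; K_s = 1+0.5/C = 1.0424
F_a = (F_max−F_min)/2 = 616.5 N; F_m = (F_max+F_min)/2 = 893.5 N
τ_a = K_W·8F_aD/(πd³) = 1.1216 × 740.99 = 831.07 MPa
τ_m = K_s·8F_mD/(πd³) = 1.0424 × 1073.9 = 1119.4 MPa
Soderberg: 1/n_f = τ_a/S_se + τ_m/S_sy = 831.07/351 + 1119.4/621 = 2.36773 + 1.80264 = 4.1704
n_f = 1/4.1704 = 0.2398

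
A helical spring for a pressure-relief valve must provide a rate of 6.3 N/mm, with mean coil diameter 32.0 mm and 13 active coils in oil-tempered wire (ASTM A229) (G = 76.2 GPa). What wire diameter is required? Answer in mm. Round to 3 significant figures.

4.10 mm

d = (8D³N_a·k / G)^(1/4) = (8·32.0³·13·6.3 / (76.2×10³))^0.25
  = (281.75)^0.25 = 4.0970 mm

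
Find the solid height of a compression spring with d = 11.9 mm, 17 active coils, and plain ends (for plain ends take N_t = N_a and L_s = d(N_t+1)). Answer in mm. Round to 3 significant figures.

plain ends: N_t = N_a = 17
L_s = d·(N_t+1) = 11.9 × 18 = 214.2 mm

214 mm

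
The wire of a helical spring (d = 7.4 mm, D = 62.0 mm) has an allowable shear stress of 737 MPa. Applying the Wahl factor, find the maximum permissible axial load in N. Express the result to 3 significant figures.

C = D/d = 62.0/7.4 = 8.3784
K_W = (4C−1)/(4C−4) + 0.615/C = 32.514/29.514 + 0.0734 = 1.1751
τ_max = K·8FD/(πd³) → F_max = τ_allow·πd³/(8DK)
F_max = 737·π·7.4³/(8·62.0·1.1751) = 9.3824e+05/582.83 = 1609.8 N

1610 N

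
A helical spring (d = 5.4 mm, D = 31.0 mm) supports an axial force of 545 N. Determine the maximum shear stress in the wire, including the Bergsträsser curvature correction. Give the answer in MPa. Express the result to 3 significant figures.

342 MPa

Spring index C = D/d = 31.0/5.4 = 5.7407
K_B = (4C+2)/(4C−3) = 24.963/19.963 = 1.2505
τ₀ = 8FD/(πd³) = 8·545·31.0/(π·5.4³) = 135160/494.69 = 273.22 MPa
τ_max = K·τ₀ = 1.2505 × 273.22 = 341.66 MPa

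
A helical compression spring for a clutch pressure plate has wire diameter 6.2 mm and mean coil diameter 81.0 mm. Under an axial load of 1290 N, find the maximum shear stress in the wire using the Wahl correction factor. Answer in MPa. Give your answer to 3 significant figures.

Spring index C = D/d = 81.0/6.2 = 13.0645
K_W = (4C−1)/(4C−4) + 0.615/C = 51.258/48.258 + 0.0471 = 1.1092
τ₀ = 8FD/(πd³) = 8·1290·81.0/(π·6.2³) = 835920/748.73 = 1116.5 MPa
τ_max = K·τ₀ = 1.1092 × 1116.5 = 1238.4 MPa

1240 MPa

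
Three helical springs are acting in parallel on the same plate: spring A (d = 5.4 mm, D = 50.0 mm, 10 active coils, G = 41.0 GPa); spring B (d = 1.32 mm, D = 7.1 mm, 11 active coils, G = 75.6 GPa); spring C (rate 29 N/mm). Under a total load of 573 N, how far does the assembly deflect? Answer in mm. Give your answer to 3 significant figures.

14.4 mm

k_A = Gd⁴/(8D³N_a) = (41.0×10³)(5.4⁴)/(8·50.0³·10) = 3.4863 N/mm
k_B = Gd⁴/(8D³N_a) = (75.6×10³)(1.32⁴)/(8·7.1³·11) = 7.2872 N/mm
Parallel: k_eq = 3.4863 + 7.2872 + 29 = 39.773 N/mm
δ = F/k_eq = 573/39.773 = 14.407 mm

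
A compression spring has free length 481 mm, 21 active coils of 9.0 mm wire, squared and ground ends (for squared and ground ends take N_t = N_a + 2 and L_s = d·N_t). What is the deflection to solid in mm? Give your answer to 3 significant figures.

274 mm

N_t = 23; L_s = 9.0·23 = 207 mm
δ_solid = L₀ − L_s = 481 − 207 = 274 mm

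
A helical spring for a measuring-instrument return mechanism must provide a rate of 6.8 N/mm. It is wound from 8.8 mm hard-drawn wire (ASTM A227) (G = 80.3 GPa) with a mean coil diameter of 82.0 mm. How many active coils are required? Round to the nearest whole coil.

16

N_a = Gd⁴/(8D³k) = (80.3×10³ × 8.8⁴)/(8 × 82.0³ × 6.8)
    = 4.81555e+08 / 2.99944e+07 = 16.05 → 16 coils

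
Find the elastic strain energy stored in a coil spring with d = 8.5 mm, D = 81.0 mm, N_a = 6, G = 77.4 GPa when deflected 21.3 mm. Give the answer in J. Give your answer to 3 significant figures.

k = Gd⁴/(8D³N_a) = (77.4×10³)(8.5⁴)/(8·81.0³·6) = 15.839 N/mm
U = ½kδ² = 0.5 × 15.839 × 21.3² = 3592.9 N·mm = 3.5929 J

3.59 J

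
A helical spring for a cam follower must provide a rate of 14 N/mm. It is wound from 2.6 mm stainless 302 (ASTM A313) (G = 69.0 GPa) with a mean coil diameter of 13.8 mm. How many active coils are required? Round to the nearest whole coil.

11

N_a = Gd⁴/(8D³k) = (69.0×10³ × 2.6⁴)/(8 × 13.8³ × 14)
    = 3.15313e+06 / 294344 = 10.71 → 11 coils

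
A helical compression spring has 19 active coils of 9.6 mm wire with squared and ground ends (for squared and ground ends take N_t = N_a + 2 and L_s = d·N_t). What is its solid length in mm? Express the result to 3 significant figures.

squared and ground ends: N_t = N_a + 2 = 19 + 2 = 21
L_s = d·N_t = 9.6 × 21 = 201.6 mm

202 mm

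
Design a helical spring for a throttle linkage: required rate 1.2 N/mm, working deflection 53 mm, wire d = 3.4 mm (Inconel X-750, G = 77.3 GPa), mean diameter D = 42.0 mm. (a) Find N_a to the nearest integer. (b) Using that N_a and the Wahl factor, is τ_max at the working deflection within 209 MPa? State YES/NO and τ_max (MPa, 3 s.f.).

N_a = Gd⁴/(8D³k) = (77.3×10³)(3.4⁴)/(8·42.0³·1.2) = 14.52 → N_a = 15
Actual rate k = Gd⁴/(8D³·15) = 1.1619 N/mm
Working load F = kδ = 1.1619·53 = 61.58 N
C = 42.0/3.4 = 12.3529; K_W = (4C−1)/(4C−4)+0.615/C = 1.1158
τ_max = K_W·8FD/(πd³) = 1.1158·167.57 = 186.98 MPa
τ_max ≤ 209 MPa → acceptable

(a) 15 coils; (b) YES, τ_max = 187 MPa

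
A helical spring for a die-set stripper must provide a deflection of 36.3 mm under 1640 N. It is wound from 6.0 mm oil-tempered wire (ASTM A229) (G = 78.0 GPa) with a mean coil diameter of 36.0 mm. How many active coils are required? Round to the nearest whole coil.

6

Required rate k = F/δ = 1640/36.3 = 45.179 N/mm
N_a = Gd⁴/(8D³k) = (78.0×10³ × 6.0⁴)/(8 × 36.0³ × 45.179)
    = 1.01088e+08 / 1.6863e+07 = 5.995 → 6 coils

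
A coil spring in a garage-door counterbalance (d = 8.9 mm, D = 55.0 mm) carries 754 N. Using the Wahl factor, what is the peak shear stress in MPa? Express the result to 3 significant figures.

Spring index C = D/d = 55.0/8.9 = 6.1798
K_W = (4C−1)/(4C−4) + 0.615/C = 23.719/20.719 + 0.0995 = 1.2443
τ₀ = 8FD/(πd³) = 8·754·55.0/(π·8.9³) = 331760/2214.7 = 149.8 MPa
τ_max = K·τ₀ = 1.2443 × 149.8 = 186.39 MPa

186 MPa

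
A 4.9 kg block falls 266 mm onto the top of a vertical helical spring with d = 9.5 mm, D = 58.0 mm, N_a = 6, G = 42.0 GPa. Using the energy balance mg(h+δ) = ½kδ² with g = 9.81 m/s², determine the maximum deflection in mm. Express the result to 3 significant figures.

27.8 mm

k = Gd⁴/(8D³N_a) = (42.0×10³)(9.5⁴)/(8·58.0³·6) = 36.527 N/mm
W = mg = 4.9 × 9.81 = 48.069 N
½kδ² − Wδ − Wh = 0 → δ = (W + √(W² + 2kWh))/k
δ = (48.069 + √(2310.6 + 934104))/36.527 = (48.069 + 967.69)/36.527 = 27.808 mm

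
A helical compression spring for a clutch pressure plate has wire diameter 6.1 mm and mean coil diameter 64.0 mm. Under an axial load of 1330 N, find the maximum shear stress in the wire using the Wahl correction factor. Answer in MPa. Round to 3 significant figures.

1090 MPa

Spring index C = D/d = 64.0/6.1 = 10.4918
K_W = (4C−1)/(4C−4) + 0.615/C = 40.967/37.967 + 0.0586 = 1.1376
τ₀ = 8FD/(πd³) = 8·1330·64.0/(π·6.1³) = 680960/713.08 = 954.95 MPa
τ_max = K·τ₀ = 1.1376 × 954.95 = 1086.4 MPa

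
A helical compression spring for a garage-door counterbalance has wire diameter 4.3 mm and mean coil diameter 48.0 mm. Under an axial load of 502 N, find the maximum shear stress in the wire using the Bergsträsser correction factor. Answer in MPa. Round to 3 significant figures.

Spring index C = D/d = 48.0/4.3 = 11.1628
K_B = (4C+2)/(4C−3) = 46.651/41.651 = 1.1200
τ₀ = 8FD/(πd³) = 8·502·48.0/(π·4.3³) = 192768/249.78 = 771.76 MPa
τ_max = K·τ₀ = 1.1200 × 771.76 = 864.4 MPa

864 MPa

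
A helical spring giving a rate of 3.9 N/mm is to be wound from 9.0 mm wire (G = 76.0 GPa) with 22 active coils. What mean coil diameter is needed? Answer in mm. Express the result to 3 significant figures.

D = (Gd⁴/(8N_a·k))^(1/3) = (76.0×10³·9.0⁴/(8·22·3.9))^(1/3)
  = (726451)^(1/3) = 89.8950 mm

89.9 mm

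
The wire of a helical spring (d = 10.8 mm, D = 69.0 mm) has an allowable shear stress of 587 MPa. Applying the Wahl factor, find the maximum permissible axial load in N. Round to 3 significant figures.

C = D/d = 69.0/10.8 = 6.3889
K_W = (4C−1)/(4C−4) + 0.615/C = 24.556/21.556 + 0.0963 = 1.2354
τ_max = K·8FD/(πd³) → F_max = τ_allow·πd³/(8DK)
F_max = 587·π·10.8³/(8·69.0·1.2354) = 2.3231e+06/681.96 = 3406.4 N

3410 N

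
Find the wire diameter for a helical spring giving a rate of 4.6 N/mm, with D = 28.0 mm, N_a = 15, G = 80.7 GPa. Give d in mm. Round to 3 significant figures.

d = (8D³N_a·k / G)^(1/4) = (8·28.0³·15·4.6 / (80.7×10³))^0.25
  = (150.15)^0.25 = 3.5005 mm

3.50 mm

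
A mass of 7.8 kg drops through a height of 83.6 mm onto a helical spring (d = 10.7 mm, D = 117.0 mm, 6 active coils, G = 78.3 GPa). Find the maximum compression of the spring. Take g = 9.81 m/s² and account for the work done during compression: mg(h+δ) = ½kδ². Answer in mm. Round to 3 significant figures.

k = Gd⁴/(8D³N_a) = (78.3×10³)(10.7⁴)/(8·117.0³·6) = 13.351 N/mm
W = mg = 7.8 × 9.81 = 76.518 N
½kδ² − Wδ − Wh = 0 → δ = (W + √(W² + 2kWh))/k
δ = (76.518 + √(5855 + 170804))/13.351 = (76.518 + 420.31)/13.351 = 37.214 mm

37.2 mm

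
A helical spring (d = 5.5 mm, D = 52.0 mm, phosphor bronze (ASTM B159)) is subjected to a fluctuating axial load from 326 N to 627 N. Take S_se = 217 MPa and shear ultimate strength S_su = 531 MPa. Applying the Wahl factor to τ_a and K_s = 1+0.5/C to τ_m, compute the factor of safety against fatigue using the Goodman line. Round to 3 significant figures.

0.720

C = D/d = 52.0/5.5 = 9.4545; K_W = (4C−1)/(4C−4)+0.615/C = 1.1538; K_s = 1+0.5/C = 1.0529
F_a = (F_max−F_min)/2 = 150.5 N; F_m = (F_max+F_min)/2 = 476.5 N
τ_a = K_W·8F_aD/(πd³) = 1.1538 × 119.78 = 138.2 MPa
τ_m = K_s·8F_mD/(πd³) = 1.0529 × 379.24 = 399.3 MPa
Goodman: 1/n_f = τ_a/S_se + τ_m/S_su = 138.2/217 + 399.3/531 = 0.63686 + 0.75198 = 1.3888
n_f = 1/1.3888 = 0.72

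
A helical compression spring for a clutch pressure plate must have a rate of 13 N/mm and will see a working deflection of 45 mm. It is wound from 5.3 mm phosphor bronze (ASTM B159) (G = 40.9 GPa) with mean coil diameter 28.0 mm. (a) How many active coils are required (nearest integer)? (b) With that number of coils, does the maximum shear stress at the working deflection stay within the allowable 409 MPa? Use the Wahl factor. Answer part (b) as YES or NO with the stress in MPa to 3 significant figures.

(a) 14 coils; (b) YES, τ_max = 365 MPa

N_a = Gd⁴/(8D³k) = (40.9×10³)(5.3⁴)/(8·28.0³·13) = 14.14 → N_a = 14
Actual rate k = Gd⁴/(8D³·14) = 13.126 N/mm
Working load F = kδ = 13.126·45 = 590.67 N
C = 28.0/5.3 = 5.2830; K_W = (4C−1)/(4C−4)+0.615/C = 1.2915
τ_max = K_W·8FD/(πd³) = 1.2915·282.89 = 365.36 MPa
τ_max ≤ 409 MPa → acceptable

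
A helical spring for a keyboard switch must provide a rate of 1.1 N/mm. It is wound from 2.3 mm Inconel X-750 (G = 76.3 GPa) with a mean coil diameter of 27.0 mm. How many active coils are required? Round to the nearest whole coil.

N_a = Gd⁴/(8D³k) = (76.3×10³ × 2.3⁴)/(8 × 27.0³ × 1.1)
    = 2.13519e+06 / 173210 = 12.33 → 12 coils

12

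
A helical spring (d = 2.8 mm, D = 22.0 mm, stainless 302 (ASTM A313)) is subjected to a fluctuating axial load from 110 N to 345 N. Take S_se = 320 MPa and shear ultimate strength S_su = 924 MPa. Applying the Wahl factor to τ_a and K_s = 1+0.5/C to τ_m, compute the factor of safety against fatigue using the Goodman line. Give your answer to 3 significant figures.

C = D/d = 22.0/2.8 = 7.8571; K_W = (4C−1)/(4C−4)+0.615/C = 1.1876; K_s = 1+0.5/C = 1.0636
F_a = (F_max−F_min)/2 = 117.5 N; F_m = (F_max+F_min)/2 = 227.5 N
τ_a = K_W·8F_aD/(πd³) = 1.1876 × 299.87 = 356.13 MPa
τ_m = K_s·8F_mD/(πd³) = 1.0636 × 580.59 = 617.54 MPa
Goodman: 1/n_f = τ_a/S_se + τ_m/S_su = 356.13/320 + 617.54/924 = 1.11292 + 0.66833 = 1.7813
n_f = 1/1.7813 = 0.5614

0.561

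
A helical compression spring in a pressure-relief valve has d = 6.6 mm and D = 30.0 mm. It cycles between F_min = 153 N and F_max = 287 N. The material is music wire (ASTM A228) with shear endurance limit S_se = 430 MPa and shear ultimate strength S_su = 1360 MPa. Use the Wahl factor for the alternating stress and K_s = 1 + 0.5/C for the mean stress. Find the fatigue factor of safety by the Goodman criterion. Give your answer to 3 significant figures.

9.66

C = D/d = 30.0/6.6 = 4.5455; K_W = (4C−1)/(4C−4)+0.615/C = 1.3468; K_s = 1+0.5/C = 1.1100
F_a = (F_max−F_min)/2 = 67 N; F_m = (F_max+F_min)/2 = 220 N
τ_a = K_W·8F_aD/(πd³) = 1.3468 × 17.803 = 23.978 MPa
τ_m = K_s·8F_mD/(πd³) = 1.1100 × 58.459 = 64.89 MPa
Goodman: 1/n_f = τ_a/S_se + τ_m/S_su = 23.978/430 + 64.89/1360 = 0.05576 + 0.04771 = 0.10348
n_f = 1/0.10348 = 9.664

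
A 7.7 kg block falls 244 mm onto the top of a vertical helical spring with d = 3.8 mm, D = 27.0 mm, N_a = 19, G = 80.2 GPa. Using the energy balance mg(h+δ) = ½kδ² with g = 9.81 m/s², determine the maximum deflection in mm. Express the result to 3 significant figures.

95.8 mm

k = Gd⁴/(8D³N_a) = (80.2×10³)(3.8⁴)/(8·27.0³·19) = 5.5895 N/mm
W = mg = 7.7 × 9.81 = 75.537 N
½kδ² − Wδ − Wh = 0 → δ = (W + √(W² + 2kWh))/k
δ = (75.537 + √(5705.8 + 206041))/5.5895 = (75.537 + 460.16)/5.5895 = 95.84 mm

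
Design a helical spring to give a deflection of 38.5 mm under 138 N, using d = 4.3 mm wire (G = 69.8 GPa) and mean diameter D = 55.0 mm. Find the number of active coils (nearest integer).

Required rate k = F/δ = 138/38.5 = 3.5844 N/mm
N_a = Gd⁴/(8D³k) = (69.8×10³ × 4.3⁴)/(8 × 55.0³ × 3.5844)
    = 2.38632e+07 / 4.77086e+06 = 5.002 → 5 coils

5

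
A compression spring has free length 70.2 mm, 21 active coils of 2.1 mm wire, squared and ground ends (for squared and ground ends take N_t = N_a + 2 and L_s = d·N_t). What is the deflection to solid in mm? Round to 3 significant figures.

21.9 mm

N_t = 23; L_s = 2.1·23 = 48.3 mm
δ_solid = L₀ − L_s = 70.2 − 48.3 = 21.9 mm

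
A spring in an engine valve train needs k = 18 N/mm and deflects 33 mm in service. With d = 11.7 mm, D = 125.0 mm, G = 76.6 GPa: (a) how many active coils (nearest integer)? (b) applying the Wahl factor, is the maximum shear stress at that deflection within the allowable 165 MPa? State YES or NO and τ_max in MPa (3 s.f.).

N_a = Gd⁴/(8D³k) = (76.6×10³)(11.7⁴)/(8·125.0³·18) = 5.104 → N_a = 5
Actual rate k = Gd⁴/(8D³·5) = 18.373 N/mm
Working load F = kδ = 18.373·33 = 606.31 N
C = 125.0/11.7 = 10.6838; K_W = (4C−1)/(4C−4)+0.615/C = 1.1350
τ_max = K_W·8FD/(πd³) = 1.1350·120.5 = 136.77 MPa
τ_max ≤ 165 MPa → acceptable

(a) 5 coils; (b) YES, τ_max = 137 MPa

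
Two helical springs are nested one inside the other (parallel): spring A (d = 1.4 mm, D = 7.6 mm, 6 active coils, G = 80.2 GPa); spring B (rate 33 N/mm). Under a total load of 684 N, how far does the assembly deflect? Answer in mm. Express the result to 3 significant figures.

14.4 mm

k_A = Gd⁴/(8D³N_a) = (80.2×10³)(1.4⁴)/(8·7.6³·6) = 14.622 N/mm
Parallel: k_eq = 14.622 + 33 = 47.622 N/mm
δ = F/k_eq = 684/47.622 = 14.363 mm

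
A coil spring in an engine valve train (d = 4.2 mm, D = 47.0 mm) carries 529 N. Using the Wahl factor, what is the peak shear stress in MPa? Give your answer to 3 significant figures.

Spring index C = D/d = 47.0/4.2 = 11.1905
K_W = (4C−1)/(4C−4) + 0.615/C = 43.762/40.762 + 0.0550 = 1.1286
τ₀ = 8FD/(πd³) = 8·529·47.0/(π·4.2³) = 198904/232.75 = 854.57 MPa
τ_max = K·τ₀ = 1.1286 × 854.57 = 964.43 MPa

964 MPa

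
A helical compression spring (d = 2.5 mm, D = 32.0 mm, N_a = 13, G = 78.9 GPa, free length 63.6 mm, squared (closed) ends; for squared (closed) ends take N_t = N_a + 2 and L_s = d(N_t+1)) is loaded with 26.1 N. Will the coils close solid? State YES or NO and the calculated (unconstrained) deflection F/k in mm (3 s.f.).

YES, δ = 28.9 mm

k = Gd⁴/(8D³N_a) = (78.9×10³)(2.5⁴)/(8·32.0³·13) = 0.90439 N/mm
N_t = 15; L_s = 2.5·16 = 40 mm; δ_solid = L₀ − L_s = 63.6 − 40 = 23.6 mm
δ = F/k = 26.1/0.90439 = 28.859 mm
δ ≥ δ_solid → spring goes solid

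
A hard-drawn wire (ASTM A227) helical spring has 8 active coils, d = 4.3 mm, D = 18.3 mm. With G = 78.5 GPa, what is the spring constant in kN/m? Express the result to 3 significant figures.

68.4 kN/m

k = Gd⁴/(8D³N_a) = (78.5×10³ × 4.3⁴) / (8 × 18.3³ × 8)
  = 2.68376e+07 / 392223 = 68.424 N/mm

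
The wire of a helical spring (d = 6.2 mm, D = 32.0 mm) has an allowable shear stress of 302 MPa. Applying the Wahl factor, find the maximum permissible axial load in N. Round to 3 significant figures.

680 N

C = D/d = 32.0/6.2 = 5.1613
K_W = (4C−1)/(4C−4) + 0.615/C = 19.645/16.645 + 0.1192 = 1.2994
τ_max = K·8FD/(πd³) → F_max = τ_allow·πd³/(8DK)
F_max = 302·π·6.2³/(8·32.0·1.2994) = 2.2612e+05/332.64 = 679.76 N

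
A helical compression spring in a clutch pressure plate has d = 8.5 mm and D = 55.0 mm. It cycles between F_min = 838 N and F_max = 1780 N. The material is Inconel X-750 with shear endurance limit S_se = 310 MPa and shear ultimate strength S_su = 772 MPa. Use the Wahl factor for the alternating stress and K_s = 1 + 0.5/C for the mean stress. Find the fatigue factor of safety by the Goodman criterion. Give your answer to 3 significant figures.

1.19

C = D/d = 55.0/8.5 = 6.4706; K_W = (4C−1)/(4C−4)+0.615/C = 1.2321; K_s = 1+0.5/C = 1.0773
F_a = (F_max−F_min)/2 = 471 N; F_m = (F_max+F_min)/2 = 1309 N
τ_a = K_W·8F_aD/(πd³) = 1.2321 × 107.42 = 132.35 MPa
τ_m = K_s·8F_mD/(πd³) = 1.0773 × 298.53 = 321.6 MPa
Goodman: 1/n_f = τ_a/S_se + τ_m/S_su = 132.35/310 + 321.6/772 = 0.42694 + 0.41658 = 0.84352
n_f = 1/0.84352 = 1.186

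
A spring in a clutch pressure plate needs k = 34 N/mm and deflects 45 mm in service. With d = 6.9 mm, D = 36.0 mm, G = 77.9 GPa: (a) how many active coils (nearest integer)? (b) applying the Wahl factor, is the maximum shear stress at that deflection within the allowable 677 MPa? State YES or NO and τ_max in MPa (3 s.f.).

(a) 14 coils; (b) YES, τ_max = 550 MPa

N_a = Gd⁴/(8D³k) = (77.9×10³)(6.9⁴)/(8·36.0³·34) = 13.91 → N_a = 14
Actual rate k = Gd⁴/(8D³·14) = 33.792 N/mm
Working load F = kδ = 33.792·45 = 1520.6 N
C = 36.0/6.9 = 5.2174; K_W = (4C−1)/(4C−4)+0.615/C = 1.2957
τ_max = K_W·8FD/(πd³) = 1.2957·424.34 = 549.82 MPa
τ_max ≤ 677 MPa → acceptable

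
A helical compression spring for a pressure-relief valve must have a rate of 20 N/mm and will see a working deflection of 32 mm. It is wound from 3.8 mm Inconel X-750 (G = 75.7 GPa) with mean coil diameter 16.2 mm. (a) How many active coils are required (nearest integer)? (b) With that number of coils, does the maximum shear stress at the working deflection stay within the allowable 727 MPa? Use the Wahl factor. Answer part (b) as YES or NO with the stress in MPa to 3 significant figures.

(a) 23 coils; (b) YES, τ_max = 667 MPa

N_a = Gd⁴/(8D³k) = (75.7×10³)(3.8⁴)/(8·16.2³·20) = 23.2 → N_a = 23
Actual rate k = Gd⁴/(8D³·23) = 20.178 N/mm
Working load F = kδ = 20.178·32 = 645.68 N
C = 16.2/3.8 = 4.2632; K_W = (4C−1)/(4C−4)+0.615/C = 1.3741
τ_max = K_W·8FD/(πd³) = 1.3741·485.42 = 667.02 MPa
τ_max ≤ 727 MPa → acceptable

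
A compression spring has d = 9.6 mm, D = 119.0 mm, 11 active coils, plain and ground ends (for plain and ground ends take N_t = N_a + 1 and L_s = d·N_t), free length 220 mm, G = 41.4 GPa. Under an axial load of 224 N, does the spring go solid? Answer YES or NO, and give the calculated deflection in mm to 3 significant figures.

NO, δ = 94.5 mm

k = Gd⁴/(8D³N_a) = (41.4×10³)(9.6⁴)/(8·119.0³·11) = 2.3712 N/mm
N_t = 12; L_s = 9.6·12 = 115.2 mm; δ_solid = L₀ − L_s = 220 − 115.2 = 104.8 mm
δ = F/k = 224/2.3712 = 94.468 mm
δ < δ_solid → spring does not go solid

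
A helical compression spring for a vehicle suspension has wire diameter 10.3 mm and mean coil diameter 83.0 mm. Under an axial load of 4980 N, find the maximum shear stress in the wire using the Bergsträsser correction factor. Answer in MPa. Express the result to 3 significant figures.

1130 MPa

Spring index C = D/d = 83.0/10.3 = 8.0583
K_B = (4C+2)/(4C−3) = 34.233/29.233 = 1.1710
τ₀ = 8FD/(πd³) = 8·4980·83.0/(π·10.3³) = 3.30672e+06/3432.9 = 963.24 MPa
τ_max = K·τ₀ = 1.1710 × 963.24 = 1128 MPa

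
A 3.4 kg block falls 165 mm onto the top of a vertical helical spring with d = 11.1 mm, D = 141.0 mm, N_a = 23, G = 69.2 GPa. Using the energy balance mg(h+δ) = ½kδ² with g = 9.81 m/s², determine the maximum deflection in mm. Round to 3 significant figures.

91.7 mm

k = Gd⁴/(8D³N_a) = (69.2×10³)(11.1⁴)/(8·141.0³·23) = 2.0367 N/mm
W = mg = 3.4 × 9.81 = 33.354 N
½kδ² − Wδ − Wh = 0 → δ = (W + √(W² + 2kWh))/k
δ = (33.354 + √(1112.5 + 22417.4))/2.0367 = (33.354 + 153.39)/2.0367 = 91.693 mm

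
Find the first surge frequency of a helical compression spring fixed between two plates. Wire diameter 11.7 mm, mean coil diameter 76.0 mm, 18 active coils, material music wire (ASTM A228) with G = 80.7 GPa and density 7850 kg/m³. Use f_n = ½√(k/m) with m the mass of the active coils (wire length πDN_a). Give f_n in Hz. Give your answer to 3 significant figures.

k = Gd⁴/(8D³N_a) = (80.7×10³)(11.7⁴)/(8·76.0³·18) = 23.923 N/mm = 23923 N/m
Wire length L = πDN_a = π·76.0·18 = 4297.7 mm
m = ρ·(πd²/4)·L = 7850 × 107.51×10⁻⁶ m² × 4.2977 m = 3.6272 kg
f_n = ½√(k/m) = 0.5·√(23923/3.6272) = 0.5·√(6595.5) = 40.606 Hz

40.6 Hz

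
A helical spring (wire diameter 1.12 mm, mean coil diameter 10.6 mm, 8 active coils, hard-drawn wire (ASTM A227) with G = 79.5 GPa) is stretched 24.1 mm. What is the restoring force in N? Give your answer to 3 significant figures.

k = Gd⁴/(8D³N_a) = (79.5×10³)(1.12⁴)/(8·10.6³·8) = 1.6411 N/mm
F = k·δ = 1.6411 × 24.1 = 39.551 N

39.6 N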